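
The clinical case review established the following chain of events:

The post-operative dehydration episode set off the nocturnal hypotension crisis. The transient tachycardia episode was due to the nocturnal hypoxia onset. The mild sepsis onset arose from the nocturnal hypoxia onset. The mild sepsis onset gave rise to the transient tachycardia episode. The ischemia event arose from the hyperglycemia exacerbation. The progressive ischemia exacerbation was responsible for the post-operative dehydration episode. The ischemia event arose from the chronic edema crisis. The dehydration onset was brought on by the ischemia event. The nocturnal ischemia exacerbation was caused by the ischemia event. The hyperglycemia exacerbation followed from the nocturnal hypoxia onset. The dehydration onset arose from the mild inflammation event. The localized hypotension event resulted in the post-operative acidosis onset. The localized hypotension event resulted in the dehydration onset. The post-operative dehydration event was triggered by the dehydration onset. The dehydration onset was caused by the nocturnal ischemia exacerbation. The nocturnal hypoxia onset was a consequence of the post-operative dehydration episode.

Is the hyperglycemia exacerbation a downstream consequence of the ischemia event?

The ischemia event leads to the nocturnal ischemia exacerbation, the dehydration onset, the post-operative dehydration event; the hyperglycemia exacerbation is not among them.

No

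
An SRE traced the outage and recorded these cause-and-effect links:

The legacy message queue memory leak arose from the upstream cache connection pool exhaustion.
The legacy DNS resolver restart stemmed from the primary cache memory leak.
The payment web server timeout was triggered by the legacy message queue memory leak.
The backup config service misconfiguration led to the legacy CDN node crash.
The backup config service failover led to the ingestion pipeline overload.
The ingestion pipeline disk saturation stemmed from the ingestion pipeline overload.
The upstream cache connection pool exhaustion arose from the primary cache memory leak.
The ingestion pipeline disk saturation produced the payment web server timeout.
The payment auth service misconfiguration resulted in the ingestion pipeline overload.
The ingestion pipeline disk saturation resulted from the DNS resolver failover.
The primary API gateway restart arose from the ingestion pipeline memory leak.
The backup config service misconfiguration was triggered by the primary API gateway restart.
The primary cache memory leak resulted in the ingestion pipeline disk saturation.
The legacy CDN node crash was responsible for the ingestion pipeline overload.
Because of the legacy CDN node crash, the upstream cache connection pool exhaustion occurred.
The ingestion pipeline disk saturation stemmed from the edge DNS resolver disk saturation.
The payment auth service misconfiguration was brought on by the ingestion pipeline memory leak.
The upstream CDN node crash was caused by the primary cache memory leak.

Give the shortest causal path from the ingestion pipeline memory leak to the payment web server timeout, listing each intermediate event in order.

the ingestion pipeline memory leak → the payment auth service misconfiguration
the payment auth service misconfiguration → the ingestion pipeline overload
the ingestion pipeline overload → the ingestion pipeline disk saturation
the ingestion pipeline disk saturation → the payment web server timeout
Length: 4 steps.

the ingestion pipeline memory leak → the payment auth service misconfiguration → the ingestion pipeline overload → the ingestion pipeline disk saturation → the payment web server timeout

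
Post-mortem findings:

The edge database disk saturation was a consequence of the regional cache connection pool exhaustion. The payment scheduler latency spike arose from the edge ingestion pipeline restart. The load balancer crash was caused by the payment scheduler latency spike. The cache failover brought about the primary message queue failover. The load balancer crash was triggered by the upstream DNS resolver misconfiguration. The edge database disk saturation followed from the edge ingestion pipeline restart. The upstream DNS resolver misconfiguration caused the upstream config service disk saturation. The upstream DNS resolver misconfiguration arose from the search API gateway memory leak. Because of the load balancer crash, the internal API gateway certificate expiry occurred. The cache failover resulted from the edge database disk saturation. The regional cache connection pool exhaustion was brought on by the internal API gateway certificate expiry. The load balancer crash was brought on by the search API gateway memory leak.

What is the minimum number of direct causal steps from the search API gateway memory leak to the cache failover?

5

Shortest chain: the search API gateway memory leak → the load balancer crash → the internal API gateway certificate expiry → the regional cache connection pool exhaustion → the edge database disk saturation → the cache failover.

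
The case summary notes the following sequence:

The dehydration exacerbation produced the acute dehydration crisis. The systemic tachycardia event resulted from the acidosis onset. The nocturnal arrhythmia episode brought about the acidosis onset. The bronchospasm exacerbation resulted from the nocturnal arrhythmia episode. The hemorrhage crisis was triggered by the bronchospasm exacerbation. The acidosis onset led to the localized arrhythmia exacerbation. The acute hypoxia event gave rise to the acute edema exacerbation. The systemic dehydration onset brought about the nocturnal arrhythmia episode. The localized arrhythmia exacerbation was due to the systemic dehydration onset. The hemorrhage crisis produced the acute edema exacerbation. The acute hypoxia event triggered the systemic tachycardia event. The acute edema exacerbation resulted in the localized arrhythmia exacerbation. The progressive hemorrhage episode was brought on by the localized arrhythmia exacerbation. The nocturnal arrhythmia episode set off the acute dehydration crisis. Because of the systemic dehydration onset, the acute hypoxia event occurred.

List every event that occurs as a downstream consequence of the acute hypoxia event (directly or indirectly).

the acute edema exacerbation, the localized arrhythmia exacerbation, the progressive hemorrhage episode, the systemic tachycardia event

Direct effects: the acute edema exacerbation, the systemic tachycardia event.
2 steps out: the localized arrhythmia exacerbation.
3 steps out: the progressive hemorrhage episode.
Not reachable from it: the systemic dehydration onset, the nocturnal arrhythmia episode, the bronchospasm exacerbation, the hemorrhage crisis, the acidosis onset, the dehydration exacerbation, the acute dehydration crisis.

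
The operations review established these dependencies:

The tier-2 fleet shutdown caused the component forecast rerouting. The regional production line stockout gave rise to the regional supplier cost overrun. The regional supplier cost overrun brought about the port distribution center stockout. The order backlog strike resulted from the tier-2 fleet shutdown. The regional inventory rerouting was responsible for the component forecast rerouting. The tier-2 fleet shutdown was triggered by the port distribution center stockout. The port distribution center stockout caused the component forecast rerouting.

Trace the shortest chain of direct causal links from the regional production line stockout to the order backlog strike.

the regional production line stockout → the regional supplier cost overrun → the port distribution center stockout → the tier-2 fleet shutdown → the order backlog strike

the regional production line stockout → the regional supplier cost overrun
the regional supplier cost overrun → the port distribution center stockout
the port distribution center stockout → the tier-2 fleet shutdown
the tier-2 fleet shutdown → the order backlog strike
Length: 4 steps.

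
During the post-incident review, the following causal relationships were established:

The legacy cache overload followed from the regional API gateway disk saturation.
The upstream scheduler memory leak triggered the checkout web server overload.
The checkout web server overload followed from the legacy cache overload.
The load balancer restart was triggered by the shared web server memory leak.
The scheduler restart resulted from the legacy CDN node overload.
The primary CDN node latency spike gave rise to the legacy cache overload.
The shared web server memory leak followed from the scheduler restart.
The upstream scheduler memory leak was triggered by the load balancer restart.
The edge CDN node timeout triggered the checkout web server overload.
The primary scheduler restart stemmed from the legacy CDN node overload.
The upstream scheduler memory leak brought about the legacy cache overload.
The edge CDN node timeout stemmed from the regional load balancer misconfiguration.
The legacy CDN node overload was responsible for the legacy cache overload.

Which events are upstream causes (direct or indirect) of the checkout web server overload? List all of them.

Immediate causes of the checkout web server overload: the upstream scheduler memory leak, the edge CDN node timeout, the legacy cache overload.
Further upstream: the regional load balancer misconfiguration, the legacy CDN node overload, the scheduler restart, the shared web server memory leak, the load balancer restart, the regional API gateway disk saturation, the primary CDN node latency spike.

the edge CDN node timeout, the legacy CDN node overload, the legacy cache overload, the load balancer restart, the primary CDN node latency spike, the regional API gateway disk saturation, the regional load balancer misconfiguration, the scheduler restart, the shared web server memory leak, the upstream scheduler memory leak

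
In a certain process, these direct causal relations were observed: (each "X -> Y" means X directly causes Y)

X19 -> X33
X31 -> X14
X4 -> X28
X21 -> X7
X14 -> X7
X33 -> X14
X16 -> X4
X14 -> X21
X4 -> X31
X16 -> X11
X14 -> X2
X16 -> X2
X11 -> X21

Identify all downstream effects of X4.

X14, X2, X21, X28, X31, X7

Direct effects: X31, X28.
2 steps out: X14.
3 steps out: X21, X7, X2.
Not reachable from it: X16, X11, X19, X33.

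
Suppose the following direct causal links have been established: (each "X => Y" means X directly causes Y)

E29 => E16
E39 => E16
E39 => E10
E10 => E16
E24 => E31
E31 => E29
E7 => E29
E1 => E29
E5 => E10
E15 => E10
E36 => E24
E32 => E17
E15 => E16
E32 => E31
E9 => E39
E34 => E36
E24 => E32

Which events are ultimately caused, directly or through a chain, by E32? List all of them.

Direct effects: E31, E17.
2 steps out: E29.
3 steps out: E16.
Not reachable from it: E34, E7, E1, E36, E24, E9, E39, E15, E5, E10.

E16, E17, E29, E31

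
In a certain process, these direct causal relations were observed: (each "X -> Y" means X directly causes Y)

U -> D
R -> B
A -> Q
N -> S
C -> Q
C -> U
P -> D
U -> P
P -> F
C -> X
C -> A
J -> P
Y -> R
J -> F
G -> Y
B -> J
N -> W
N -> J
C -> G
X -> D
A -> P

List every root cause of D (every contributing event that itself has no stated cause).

C, N

Tracing upstream from D: D ← X ← C.
A separate upstream branch: D ← P ← J ← N.
Each of those chain origins has no stated cause.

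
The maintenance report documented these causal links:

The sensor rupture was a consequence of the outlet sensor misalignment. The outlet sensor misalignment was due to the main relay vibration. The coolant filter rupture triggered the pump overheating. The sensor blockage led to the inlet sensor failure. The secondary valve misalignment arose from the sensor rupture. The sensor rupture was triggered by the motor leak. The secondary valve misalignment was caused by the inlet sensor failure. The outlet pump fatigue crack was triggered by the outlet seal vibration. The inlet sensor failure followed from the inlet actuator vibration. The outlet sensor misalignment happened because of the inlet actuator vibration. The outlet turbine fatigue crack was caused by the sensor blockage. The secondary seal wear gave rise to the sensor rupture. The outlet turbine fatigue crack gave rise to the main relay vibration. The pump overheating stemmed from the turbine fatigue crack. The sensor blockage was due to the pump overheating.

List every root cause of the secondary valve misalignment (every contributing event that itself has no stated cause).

Tracing upstream from the secondary valve misalignment: the secondary valve misalignment ← the inlet sensor failure ← the sensor blockage ← the pump overheating ← the turbine fatigue crack.
A separate upstream branch: the secondary valve misalignment ← the sensor rupture ← the secondary seal wear.
A separate upstream branch: the secondary valve misalignment ← the inlet sensor failure ← the sensor blockage ← the pump overheating ← the coolant filter rupture.
A separate upstream branch: the secondary valve misalignment ← the inlet sensor failure ← the inlet actuator vibration.
A separate upstream branch: the secondary valve misalignment ← the sensor rupture ← the motor leak.
Each of those chain origins has no stated cause.

the coolant filter rupture, the inlet actuator vibration, the motor leak, the secondary seal wear, the turbine fatigue crack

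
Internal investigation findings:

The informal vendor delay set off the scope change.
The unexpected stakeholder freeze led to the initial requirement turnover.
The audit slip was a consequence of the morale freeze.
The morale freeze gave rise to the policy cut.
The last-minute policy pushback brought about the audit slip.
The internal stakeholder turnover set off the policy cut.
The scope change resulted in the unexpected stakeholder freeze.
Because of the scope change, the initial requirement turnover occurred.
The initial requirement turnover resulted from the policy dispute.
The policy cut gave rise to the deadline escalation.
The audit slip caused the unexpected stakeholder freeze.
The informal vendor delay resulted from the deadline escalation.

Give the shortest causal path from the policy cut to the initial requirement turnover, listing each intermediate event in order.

the policy cut → the deadline escalation
the deadline escalation → the informal vendor delay
the informal vendor delay → the scope change
the scope change → the initial requirement turnover
Length: 4 steps.

the policy cut → the deadline escalation → the informal vendor delay → the scope change → the initial requirement turnover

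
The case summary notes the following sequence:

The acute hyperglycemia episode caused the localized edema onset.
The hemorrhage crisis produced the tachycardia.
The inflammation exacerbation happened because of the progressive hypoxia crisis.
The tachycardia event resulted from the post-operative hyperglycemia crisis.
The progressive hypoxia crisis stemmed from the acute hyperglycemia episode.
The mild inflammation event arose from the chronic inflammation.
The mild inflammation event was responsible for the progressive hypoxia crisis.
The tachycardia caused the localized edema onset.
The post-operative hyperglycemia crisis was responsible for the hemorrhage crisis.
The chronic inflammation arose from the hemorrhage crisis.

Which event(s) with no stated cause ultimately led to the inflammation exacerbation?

the acute hyperglycemia episode, the post-operative hyperglycemia crisis

Tracing upstream from the inflammation exacerbation: the inflammation exacerbation ← the progressive hypoxia crisis ← the mild inflammation event ← the chronic inflammation ← the hemorrhage crisis ← the post-operative hyperglycemia crisis.
A separate upstream branch: the inflammation exacerbation ← the progressive hypoxia crisis ← the acute hyperglycemia episode.
Each of those chain origins has no stated cause.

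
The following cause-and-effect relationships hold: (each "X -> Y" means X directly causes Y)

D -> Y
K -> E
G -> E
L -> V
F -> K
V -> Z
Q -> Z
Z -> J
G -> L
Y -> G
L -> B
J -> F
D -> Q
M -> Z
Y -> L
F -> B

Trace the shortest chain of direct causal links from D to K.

D → Q
Q → Z
Z → J
J → F
F → K
Length: 5 steps.

D → Q → Z → J → F → K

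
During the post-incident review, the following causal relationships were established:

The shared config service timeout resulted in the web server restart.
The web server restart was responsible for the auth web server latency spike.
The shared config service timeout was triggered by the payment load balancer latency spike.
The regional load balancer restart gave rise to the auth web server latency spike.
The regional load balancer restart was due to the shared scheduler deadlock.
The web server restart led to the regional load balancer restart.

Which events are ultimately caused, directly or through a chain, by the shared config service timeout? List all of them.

the auth web server latency spike, the regional load balancer restart, the web server restart

Direct effects: the web server restart.
2 steps out: the regional load balancer restart, the auth web server latency spike.
Not reachable from it: the payment load balancer latency spike, the shared scheduler deadlock.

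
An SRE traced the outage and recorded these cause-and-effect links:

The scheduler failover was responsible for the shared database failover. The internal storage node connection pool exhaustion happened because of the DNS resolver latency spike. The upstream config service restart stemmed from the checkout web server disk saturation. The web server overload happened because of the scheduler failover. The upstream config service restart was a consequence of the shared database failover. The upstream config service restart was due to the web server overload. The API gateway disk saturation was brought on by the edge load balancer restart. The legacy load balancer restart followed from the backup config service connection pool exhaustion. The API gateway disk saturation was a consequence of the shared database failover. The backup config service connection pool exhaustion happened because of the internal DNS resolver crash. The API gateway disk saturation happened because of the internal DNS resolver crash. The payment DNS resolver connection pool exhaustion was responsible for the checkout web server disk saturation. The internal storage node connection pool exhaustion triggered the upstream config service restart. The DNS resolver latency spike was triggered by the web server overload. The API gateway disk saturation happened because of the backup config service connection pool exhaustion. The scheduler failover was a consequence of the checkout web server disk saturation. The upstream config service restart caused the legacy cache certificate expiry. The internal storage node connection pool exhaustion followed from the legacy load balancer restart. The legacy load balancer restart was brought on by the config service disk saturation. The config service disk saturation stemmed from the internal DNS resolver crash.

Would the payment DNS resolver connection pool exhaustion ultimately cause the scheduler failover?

Yes

There is a causal chain: the payment DNS resolver connection pool exhaustion → the checkout web server disk saturation → the scheduler failover.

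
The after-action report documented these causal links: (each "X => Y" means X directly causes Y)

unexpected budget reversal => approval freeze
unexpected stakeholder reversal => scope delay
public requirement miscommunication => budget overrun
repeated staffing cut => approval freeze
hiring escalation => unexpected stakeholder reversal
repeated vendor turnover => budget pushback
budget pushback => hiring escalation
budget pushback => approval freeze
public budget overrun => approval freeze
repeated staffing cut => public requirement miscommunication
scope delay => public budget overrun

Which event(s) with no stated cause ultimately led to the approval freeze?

the repeated staffing cut, the repeated vendor turnover, the unexpected budget reversal

Tracing upstream from the approval freeze: the approval freeze ← the repeated staffing cut.
A separate upstream branch: the approval freeze ← the budget pushback ← the repeated vendor turnover.
A separate upstream branch: the approval freeze ← the unexpected budget reversal.
Each of those chain origins has no stated cause.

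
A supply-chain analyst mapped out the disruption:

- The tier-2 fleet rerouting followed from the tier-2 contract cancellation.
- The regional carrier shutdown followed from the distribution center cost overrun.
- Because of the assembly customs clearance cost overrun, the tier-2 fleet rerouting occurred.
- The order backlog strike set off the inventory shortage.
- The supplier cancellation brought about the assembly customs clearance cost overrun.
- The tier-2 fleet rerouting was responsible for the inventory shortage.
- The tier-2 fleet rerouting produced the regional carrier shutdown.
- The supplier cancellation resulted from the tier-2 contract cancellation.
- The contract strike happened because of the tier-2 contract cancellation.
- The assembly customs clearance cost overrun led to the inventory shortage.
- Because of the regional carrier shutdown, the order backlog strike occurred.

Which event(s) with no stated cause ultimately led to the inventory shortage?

Tracing upstream from the inventory shortage: the inventory shortage ← the tier-2 fleet rerouting ← the tier-2 contract cancellation.
A separate upstream branch: the inventory shortage ← the order backlog strike ← the regional carrier shutdown ← the distribution center cost overrun.
Each of those chain origins has no stated cause.

the distribution center cost overrun, the tier-2 contract cancellation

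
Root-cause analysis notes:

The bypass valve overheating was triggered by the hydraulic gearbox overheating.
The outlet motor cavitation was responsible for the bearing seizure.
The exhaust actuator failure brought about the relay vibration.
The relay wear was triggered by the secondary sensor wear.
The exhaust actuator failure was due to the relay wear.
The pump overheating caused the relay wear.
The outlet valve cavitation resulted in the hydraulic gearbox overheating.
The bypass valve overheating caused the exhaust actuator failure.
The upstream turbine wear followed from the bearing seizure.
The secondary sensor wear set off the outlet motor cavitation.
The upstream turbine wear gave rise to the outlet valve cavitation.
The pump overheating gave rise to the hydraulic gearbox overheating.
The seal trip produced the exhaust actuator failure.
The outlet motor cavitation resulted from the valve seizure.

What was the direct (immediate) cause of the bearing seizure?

Upstream contributors include the secondary sensor wear, the valve seizure, but only the outlet motor cavitation feeds directly into the bearing seizure.

the outlet motor cavitation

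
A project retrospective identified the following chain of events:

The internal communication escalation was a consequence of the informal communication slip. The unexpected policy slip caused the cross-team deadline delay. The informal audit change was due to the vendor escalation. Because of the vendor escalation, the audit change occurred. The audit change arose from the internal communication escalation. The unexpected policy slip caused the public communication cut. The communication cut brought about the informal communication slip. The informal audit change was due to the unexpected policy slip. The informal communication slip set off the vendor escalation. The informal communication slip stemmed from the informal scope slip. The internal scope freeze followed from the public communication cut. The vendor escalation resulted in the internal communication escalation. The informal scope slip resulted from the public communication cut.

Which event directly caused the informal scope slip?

Upstream contributors include the unexpected policy slip, but only the public communication cut feeds directly into the informal scope slip.

the public communication cut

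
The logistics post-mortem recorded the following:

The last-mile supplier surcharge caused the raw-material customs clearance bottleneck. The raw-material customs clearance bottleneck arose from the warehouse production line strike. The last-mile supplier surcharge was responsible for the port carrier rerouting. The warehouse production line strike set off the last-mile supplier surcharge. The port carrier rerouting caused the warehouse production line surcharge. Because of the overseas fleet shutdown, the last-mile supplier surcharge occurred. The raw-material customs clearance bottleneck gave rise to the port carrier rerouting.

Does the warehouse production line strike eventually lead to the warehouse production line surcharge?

There is a causal chain: the warehouse production line strike → the last-mile supplier surcharge → the port carrier rerouting → the warehouse production line surcharge.

Yes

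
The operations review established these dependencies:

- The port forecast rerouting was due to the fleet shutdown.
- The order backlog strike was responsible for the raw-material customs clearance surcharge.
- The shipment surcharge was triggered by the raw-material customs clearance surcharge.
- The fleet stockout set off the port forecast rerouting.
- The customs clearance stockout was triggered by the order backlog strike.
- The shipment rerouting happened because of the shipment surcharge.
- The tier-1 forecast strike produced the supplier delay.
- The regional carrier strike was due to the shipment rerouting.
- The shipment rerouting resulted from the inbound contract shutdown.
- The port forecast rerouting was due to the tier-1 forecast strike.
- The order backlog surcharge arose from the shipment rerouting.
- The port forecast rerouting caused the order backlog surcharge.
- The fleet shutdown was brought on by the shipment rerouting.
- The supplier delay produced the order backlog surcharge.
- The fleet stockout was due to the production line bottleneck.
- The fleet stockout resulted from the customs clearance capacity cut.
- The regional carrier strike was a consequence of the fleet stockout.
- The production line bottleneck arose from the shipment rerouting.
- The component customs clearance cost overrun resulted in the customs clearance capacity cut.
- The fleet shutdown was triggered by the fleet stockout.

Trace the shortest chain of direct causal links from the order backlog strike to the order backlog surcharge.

the order backlog strike → the raw-material customs clearance surcharge
the raw-material customs clearance surcharge → the shipment surcharge
the shipment surcharge → the shipment rerouting
the shipment rerouting → the order backlog surcharge
Length: 4 steps.

the order backlog strike → the raw-material customs clearance surcharge → the shipment surcharge → the shipment rerouting → the order backlog surcharge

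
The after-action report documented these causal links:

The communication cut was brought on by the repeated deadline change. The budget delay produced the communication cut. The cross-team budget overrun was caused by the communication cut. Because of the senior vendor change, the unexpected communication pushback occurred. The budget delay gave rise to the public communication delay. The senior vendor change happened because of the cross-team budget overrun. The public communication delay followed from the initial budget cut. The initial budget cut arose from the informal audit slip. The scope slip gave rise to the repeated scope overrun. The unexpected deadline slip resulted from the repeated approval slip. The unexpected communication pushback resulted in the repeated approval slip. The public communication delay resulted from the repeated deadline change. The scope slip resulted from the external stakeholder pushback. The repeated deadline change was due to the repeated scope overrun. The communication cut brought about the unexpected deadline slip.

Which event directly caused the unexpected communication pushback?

the senior vendor change

Upstream contributors include the budget delay, the external stakeholder pushback, the scope slip, the repeated scope overrun, the repeated deadline change, the communication cut, the cross-team budget overrun, but only the senior vendor change feeds directly into the unexpected communication pushback.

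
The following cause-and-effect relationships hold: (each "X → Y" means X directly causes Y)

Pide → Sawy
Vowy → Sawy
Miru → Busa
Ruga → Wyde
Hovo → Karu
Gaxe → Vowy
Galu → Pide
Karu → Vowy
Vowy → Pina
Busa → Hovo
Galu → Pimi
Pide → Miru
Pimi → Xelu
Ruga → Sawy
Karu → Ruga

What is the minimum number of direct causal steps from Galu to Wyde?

Shortest chain: Galu → Pide → Miru → Busa → Hovo → Karu → Ruga → Wyde.

7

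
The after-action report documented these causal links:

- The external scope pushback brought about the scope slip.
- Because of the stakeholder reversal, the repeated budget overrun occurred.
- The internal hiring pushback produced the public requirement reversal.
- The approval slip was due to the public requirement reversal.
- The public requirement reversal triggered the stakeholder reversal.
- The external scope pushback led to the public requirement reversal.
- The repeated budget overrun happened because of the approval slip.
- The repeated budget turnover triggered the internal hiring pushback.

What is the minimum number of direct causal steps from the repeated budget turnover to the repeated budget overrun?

Shortest chain: the repeated budget turnover → the internal hiring pushback → the public requirement reversal → the approval slip → the repeated budget overrun.

4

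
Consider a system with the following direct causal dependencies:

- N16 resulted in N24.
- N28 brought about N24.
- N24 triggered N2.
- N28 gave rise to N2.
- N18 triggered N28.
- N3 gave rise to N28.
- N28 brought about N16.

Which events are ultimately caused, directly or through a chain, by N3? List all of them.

Direct effects: N28.
2 steps out: N16, N24, N2.
Not reachable from it: N18.

N16, N2, N24, N28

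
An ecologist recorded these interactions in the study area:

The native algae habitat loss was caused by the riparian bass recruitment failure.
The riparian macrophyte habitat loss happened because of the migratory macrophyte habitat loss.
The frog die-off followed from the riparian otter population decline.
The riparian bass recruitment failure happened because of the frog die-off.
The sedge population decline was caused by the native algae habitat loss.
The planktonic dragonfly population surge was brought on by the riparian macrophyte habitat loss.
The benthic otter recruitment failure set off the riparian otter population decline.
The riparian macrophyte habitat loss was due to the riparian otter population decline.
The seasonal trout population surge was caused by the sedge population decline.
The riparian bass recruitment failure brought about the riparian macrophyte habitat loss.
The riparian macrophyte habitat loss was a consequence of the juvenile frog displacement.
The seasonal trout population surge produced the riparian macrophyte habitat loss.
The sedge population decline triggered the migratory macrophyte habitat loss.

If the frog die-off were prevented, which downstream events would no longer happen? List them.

Downstream of the frog die-off: the riparian bass recruitment failure, the native algae habitat loss, the sedge population decline, the seasonal trout population surge, the migratory macrophyte habitat loss, the riparian macrophyte habitat loss, the planktonic dragonfly population surge.
Of those, still caused via another path: the riparian macrophyte habitat loss, the planktonic dragonfly population surge.
The remainder have no surviving cause.

the migratory macrophyte habitat loss, the native algae habitat loss, the riparian bass recruitment failure, the seasonal trout population surge, the sedge population decline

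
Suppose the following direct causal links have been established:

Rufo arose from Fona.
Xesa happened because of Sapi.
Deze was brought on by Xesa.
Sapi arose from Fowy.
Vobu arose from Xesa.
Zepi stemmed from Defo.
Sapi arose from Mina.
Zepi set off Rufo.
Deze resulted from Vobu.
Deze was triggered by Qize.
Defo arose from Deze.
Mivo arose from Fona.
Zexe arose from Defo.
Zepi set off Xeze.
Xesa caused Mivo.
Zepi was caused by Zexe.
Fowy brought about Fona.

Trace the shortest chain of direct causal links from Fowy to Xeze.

Fowy → Sapi → Xesa → Deze → Defo → Zepi → Xeze

Fowy → Sapi
Sapi → Xesa
Xesa → Deze
Deze → Defo
Defo → Zepi
Zepi → Xeze
Length: 6 steps.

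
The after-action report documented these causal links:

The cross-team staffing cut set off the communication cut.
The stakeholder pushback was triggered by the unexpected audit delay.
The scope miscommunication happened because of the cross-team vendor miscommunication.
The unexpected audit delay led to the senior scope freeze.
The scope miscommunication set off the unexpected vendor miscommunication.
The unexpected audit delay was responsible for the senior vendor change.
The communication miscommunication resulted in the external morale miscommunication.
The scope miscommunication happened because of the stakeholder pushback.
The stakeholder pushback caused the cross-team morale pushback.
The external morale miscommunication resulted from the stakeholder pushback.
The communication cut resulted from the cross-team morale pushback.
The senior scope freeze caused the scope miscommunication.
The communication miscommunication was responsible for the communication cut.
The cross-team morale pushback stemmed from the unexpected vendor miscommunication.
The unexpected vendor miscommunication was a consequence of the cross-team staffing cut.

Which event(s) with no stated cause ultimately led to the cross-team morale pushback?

the cross-team staffing cut, the cross-team vendor miscommunication, the unexpected audit delay

Tracing upstream from the cross-team morale pushback: the cross-team morale pushback ← the unexpected vendor miscommunication ← the cross-team staffing cut.
A separate upstream branch: the cross-team morale pushback ← the stakeholder pushback ← the unexpected audit delay.
A separate upstream branch: the cross-team morale pushback ← the unexpected vendor miscommunication ← the scope miscommunication ← the cross-team vendor miscommunication.
Each of those chain origins has no stated cause.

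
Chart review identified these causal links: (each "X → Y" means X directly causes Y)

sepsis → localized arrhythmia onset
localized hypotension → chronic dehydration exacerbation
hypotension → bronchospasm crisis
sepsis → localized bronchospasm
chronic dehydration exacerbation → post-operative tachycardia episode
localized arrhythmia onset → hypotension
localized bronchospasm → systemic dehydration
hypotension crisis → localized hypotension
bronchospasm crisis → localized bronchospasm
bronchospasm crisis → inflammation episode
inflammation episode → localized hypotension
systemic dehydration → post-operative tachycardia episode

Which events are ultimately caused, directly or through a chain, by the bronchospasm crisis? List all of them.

the chronic dehydration exacerbation, the inflammation episode, the localized bronchospasm, the localized hypotension, the post-operative tachycardia episode, the systemic dehydration

Direct effects: the inflammation episode, the localized bronchospasm.
2 steps out: the localized hypotension, the systemic dehydration.
3 steps out: the chronic dehydration exacerbation, the post-operative tachycardia episode.
Not reachable from it: the sepsis, the hypotension crisis, the localized arrhythmia onset, the hypotension.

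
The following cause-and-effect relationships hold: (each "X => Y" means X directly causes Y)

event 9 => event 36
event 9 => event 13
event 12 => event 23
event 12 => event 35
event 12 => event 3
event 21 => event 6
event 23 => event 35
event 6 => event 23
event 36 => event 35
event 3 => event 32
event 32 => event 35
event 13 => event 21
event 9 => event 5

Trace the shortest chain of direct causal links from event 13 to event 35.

event 13 → event 21
event 21 → event 6
event 6 → event 23
event 23 → event 35
Length: 4 steps.

event 13 → event 21 → event 6 → event 23 → event 35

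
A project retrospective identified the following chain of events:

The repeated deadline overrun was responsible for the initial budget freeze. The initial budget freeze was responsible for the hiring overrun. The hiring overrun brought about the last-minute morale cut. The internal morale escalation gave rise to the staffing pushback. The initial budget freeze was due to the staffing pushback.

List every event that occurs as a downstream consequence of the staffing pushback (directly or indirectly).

Direct effects: the initial budget freeze.
2 steps out: the hiring overrun.
3 steps out: the last-minute morale cut.
Not reachable from it: the internal morale escalation, the repeated deadline overrun.

the hiring overrun, the initial budget freeze, the last-minute morale cut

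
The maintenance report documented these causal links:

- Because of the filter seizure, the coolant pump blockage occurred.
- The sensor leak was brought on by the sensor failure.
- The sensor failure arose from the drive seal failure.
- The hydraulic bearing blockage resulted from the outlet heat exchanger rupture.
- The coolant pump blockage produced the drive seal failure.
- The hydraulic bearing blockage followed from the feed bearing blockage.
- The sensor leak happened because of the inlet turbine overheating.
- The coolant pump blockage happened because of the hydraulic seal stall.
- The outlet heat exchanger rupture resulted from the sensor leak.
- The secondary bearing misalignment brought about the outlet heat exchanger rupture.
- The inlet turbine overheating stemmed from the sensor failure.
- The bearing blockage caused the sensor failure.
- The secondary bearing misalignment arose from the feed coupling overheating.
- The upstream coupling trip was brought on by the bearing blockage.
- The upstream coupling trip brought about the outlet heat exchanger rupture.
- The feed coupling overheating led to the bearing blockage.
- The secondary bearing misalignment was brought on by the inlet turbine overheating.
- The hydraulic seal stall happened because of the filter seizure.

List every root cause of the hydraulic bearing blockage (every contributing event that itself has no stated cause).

the feed bearing blockage, the feed coupling overheating, the filter seizure

Tracing upstream from the hydraulic bearing blockage: the hydraulic bearing blockage ← the outlet heat exchanger rupture ← the sensor leak ← the sensor failure ← the drive seal failure ← the coolant pump blockage ← the filter seizure.
A separate upstream branch: the hydraulic bearing blockage ← the outlet heat exchanger rupture ← the secondary bearing misalignment ← the feed coupling overheating.
A separate upstream branch: the hydraulic bearing blockage ← the feed bearing blockage.
Each of those chain origins has no stated cause.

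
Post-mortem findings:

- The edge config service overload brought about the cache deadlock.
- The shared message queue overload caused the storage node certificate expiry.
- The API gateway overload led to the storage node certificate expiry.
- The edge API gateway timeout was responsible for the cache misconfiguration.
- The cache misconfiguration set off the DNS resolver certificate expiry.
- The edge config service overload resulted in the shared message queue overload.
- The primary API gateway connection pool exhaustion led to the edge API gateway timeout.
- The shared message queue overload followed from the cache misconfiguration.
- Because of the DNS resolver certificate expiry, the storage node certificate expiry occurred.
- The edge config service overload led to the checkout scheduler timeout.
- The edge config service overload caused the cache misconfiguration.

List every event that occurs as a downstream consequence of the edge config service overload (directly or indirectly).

Direct effects: the checkout scheduler timeout, the cache deadlock, the cache misconfiguration, the shared message queue overload.
2 steps out: the DNS resolver certificate expiry, the storage node certificate expiry.
Not reachable from it: the primary API gateway connection pool exhaustion, the edge API gateway timeout, the API gateway overload.

the DNS resolver certificate expiry, the cache deadlock, the cache misconfiguration, the checkout scheduler timeout, the shared message queue overload, the storage node certificate expiry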